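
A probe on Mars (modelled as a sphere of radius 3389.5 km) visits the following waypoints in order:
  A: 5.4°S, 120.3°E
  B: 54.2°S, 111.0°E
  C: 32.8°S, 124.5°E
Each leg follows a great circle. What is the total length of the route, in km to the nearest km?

4308 km

Leg A→B: central angle 0.8618 rad, distance 2921.2 km.
Leg B→C: central angle 0.4091 rad, distance 1386.7 km.
Total: 2921.2 + 1386.7 ≈ 4308 km.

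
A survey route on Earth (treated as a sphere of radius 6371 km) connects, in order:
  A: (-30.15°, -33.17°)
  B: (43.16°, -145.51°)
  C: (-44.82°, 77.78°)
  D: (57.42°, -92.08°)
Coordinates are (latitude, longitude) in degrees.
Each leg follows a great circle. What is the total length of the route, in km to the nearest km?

Leg A→B: central angle 2.1936 rad, distance 13975.5 km.
Leg B→C: central angle 2.6037 rad, distance 16588.1 km.
Leg C→D: central angle 2.8958 rad, distance 18449.3 km.
Total: 13975.5 + 16588.1 + 18449.3 ≈ 49013 km.

49013 km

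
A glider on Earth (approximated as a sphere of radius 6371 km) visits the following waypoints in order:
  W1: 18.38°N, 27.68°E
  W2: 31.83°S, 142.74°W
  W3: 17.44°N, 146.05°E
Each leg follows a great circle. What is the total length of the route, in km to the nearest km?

Leg W1→W2: central angle 2.8626 rad, distance 18237.5 km.
Leg W2→W3: central angle 1.4676 rad, distance 9350.1 km.
Total: 18237.5 + 9350.1 ≈ 27588 km.

27588 km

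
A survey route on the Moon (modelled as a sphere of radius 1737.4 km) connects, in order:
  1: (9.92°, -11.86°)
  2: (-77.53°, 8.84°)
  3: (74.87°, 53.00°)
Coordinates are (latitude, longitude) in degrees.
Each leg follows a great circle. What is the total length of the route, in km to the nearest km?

7359 km

Leg 1→2: central angle 1.5400 rad, distance 2675.7 km.
Leg 2→3: central angle 2.6955 rad, distance 4683.1 km.
Total: 2675.7 + 4683.1 ≈ 7359 km.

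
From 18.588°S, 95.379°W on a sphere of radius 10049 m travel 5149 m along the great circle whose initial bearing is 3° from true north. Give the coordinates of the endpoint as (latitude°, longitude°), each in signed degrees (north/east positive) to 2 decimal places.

Angular distance δ = d/R = 5149/10049 = 0.51239 rad; initial bearing θ = 0.0524 rad.
sin φ₂ = sin φ₁ cos δ + cos φ₁ sin δ cos θ = (-0.3188)(0.8716) + (0.9478)(0.4903)(0.9986) = 0.1862, so φ₂ = 10.73°.
Δλ = atan2(sin θ sin δ cos φ₁, cos δ − sin φ₁ sin φ₂) = atan2(0.0243, 0.9309) = 1.496°.
λ₂ = -95.379° + 1.496° = -93.88°.

10.73°, -93.88°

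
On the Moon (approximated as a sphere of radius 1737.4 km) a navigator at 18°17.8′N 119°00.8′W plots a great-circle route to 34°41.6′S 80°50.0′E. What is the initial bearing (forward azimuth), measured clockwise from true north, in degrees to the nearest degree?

223°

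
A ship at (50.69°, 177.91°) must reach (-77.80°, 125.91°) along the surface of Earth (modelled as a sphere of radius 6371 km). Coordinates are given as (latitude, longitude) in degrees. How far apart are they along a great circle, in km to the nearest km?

14718 km

Let φ₁ = 0.8847 rad, φ₂ = -1.3579 rad, and Δλ = -0.9076 rad.
cos c = sin φ₁ sin φ₂ + cos φ₁ cos φ₂ cos Δλ = (0.7737)(-0.9774) + (0.6335)(0.2113)(0.6157) = -0.67383,
so c = arccos(-0.67383) = 2.31018 rad.
Distance = R·c = 6371 × 2.3102 ≈ 14718 km.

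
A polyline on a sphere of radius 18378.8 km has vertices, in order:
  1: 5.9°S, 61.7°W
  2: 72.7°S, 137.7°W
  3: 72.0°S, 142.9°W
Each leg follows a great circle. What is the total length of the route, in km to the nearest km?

26288 km

Leg 1→2: central angle 1.4003 rad, distance 25735.3 km.
Leg 2→3: central angle 0.0301 rad, distance 553.1 km.
Total: 25735.3 + 553.1 ≈ 26288 km.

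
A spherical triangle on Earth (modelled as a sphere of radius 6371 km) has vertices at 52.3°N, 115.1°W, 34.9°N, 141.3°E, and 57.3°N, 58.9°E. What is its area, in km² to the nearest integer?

27437007 km²

Side lengths (central angles): a = 1.0003, b = 1.2268, c = 1.2294 rad; semiperimeter s = 1.7283.
By l'Huilier's theorem, tan(E/4) = √[tan(s/2) tan((s−a)/2) tan((s−b)/2) tan((s−c)/2)], giving spherical excess E = 0.6760 rad.
Area = E·R² = 0.6760 × (6371)² ≈ 27437007 km².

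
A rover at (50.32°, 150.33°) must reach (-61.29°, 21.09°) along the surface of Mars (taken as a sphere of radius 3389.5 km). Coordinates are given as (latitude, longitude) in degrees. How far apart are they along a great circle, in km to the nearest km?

In radians: φ₁ = 0.8782, φ₂ = -1.0697, Δλ = -129.240° = -2.2557 rad.
Haversine: a = sin²(Δφ/2) + cos φ₁ cos φ₂ sin²(Δλ/2) = 0.6841 + (0.6385)(0.4804)(0.8163) = 0.93451.
Central angle c = 2·arcsin(√a) = 2.62403 rad.
Distance = R·c = 3389.5 × 2.6240 ≈ 8894 km.

8894 km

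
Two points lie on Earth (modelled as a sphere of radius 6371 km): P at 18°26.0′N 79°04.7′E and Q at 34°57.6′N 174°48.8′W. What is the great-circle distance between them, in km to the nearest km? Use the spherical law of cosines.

10228 km

Let φ₁ = 0.3217 rad, φ₂ = 0.6102 rad, and Δλ = 1.8519 rad.
cos c = sin φ₁ sin φ₂ + cos φ₁ cos φ₂ cos Δλ = (0.3162)(0.5730) + (0.9487)(0.8196)(-0.2775) = -0.03454,
so c = arccos(-0.03454) = 1.60534 rad.
Distance = R·c = 6371 × 1.6053 ≈ 10228 km.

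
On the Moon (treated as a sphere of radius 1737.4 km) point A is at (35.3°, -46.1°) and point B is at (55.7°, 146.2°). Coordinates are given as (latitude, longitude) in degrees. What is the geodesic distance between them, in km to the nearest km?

In radians: φ₁ = 0.6161, φ₂ = 0.9721, Δλ = -167.700° = -2.9269 rad.
cos c = sin φ₁ sin φ₂ + cos φ₁ cos φ₂ cos Δλ = (0.5779)(0.8261) + (0.8161)(0.5635)(-0.9770) = 0.02801,
so c = arccos(0.02801) = 1.54278 rad.
Distance = R·c = 1737.4 × 1.5428 ≈ 2680 km.

2680 km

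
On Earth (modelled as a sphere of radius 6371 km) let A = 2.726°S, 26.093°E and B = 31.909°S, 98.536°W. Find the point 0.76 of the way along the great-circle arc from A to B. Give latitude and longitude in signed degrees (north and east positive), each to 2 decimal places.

The central angle between A and B is δ = 2.0451 rad.
With f = 0.76, the slerp weights are sin((1−f)δ)/sin δ = 0.5298 and sin(fδ)/sin δ = 1.1239.
Weighted sum of the unit vectors: (0.5298)·(0.8971,0.4393,-0.0476) + (1.1239)·(-0.1260,-0.8395,-0.5286) = (0.3337, -0.7107, -0.6193).
Converting back: φ = atan2(z, √(x²+y²)) = -38.26°, λ = atan2(y, x) = -64.85°.

-38.26°, -64.85°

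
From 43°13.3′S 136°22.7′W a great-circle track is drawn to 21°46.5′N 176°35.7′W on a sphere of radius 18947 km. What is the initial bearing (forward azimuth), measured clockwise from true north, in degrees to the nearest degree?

322°

With φ₁ = -0.7544, φ₂ = 0.3800, Δλ = -0.7019 rad, the forward-azimuth formula gives
θ = atan2( sin Δλ cos φ₂ , cos φ₁ sin φ₂ − sin φ₁ cos φ₂ cos Δλ ) = atan2(-0.5996, 0.7559) = -38.42°.
Adding 360° brings this into [0°, 360°): 322°.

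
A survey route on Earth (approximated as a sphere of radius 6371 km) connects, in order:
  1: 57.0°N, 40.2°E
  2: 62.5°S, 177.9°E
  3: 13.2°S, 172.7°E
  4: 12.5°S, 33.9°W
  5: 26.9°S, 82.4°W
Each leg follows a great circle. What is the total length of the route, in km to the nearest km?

44322 km

Leg 1→2: central angle 2.7650 rad, distance 17615.7 km.
Leg 2→3: central angle 0.8629 rad, distance 5497.4 km.
Leg 3→4: central angle 2.4989 rad, distance 15920.3 km.
Leg 4→5: central angle 0.8300 rad, distance 5288.2 km.
Total: 17615.7 + 5497.4 + 15920.3 + 5288.2 ≈ 44322 km.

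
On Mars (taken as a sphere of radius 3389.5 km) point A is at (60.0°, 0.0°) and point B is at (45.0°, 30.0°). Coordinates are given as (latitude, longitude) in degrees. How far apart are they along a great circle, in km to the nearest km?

1377 km

In radians: φ₁ = 1.0472, φ₂ = 0.7854, Δλ = 30.000° = 0.5236 rad.
Haversine: a = sin²(Δφ/2) + cos φ₁ cos φ₂ sin²(Δλ/2) = 0.0170 + (0.5000)(0.7071)(0.0670) = 0.04072.
Central angle c = 2·arcsin(√a) = 0.40638 rad.
Distance = R·c = 3389.5 × 0.4064 ≈ 1377 km.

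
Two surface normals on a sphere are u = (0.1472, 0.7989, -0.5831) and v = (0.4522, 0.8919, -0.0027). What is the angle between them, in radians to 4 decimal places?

u·v = 0.7807; |u| = 1.0000, |v| = 1.0000.
cos θ = (u·v)/(|u||v|) = 0.7807, so θ = 0.6750 rad.

0.6750 rad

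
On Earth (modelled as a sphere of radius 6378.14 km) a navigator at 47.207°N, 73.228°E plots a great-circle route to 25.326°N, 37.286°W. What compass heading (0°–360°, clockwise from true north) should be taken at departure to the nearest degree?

Δλ = -110.514° = -1.9288 rad.
y = sin Δλ · cos φ₂ = (-0.9366)(0.9039) = -0.8466
x = cos φ₁ sin φ₂ − sin φ₁ cos φ₂ cos Δλ = (0.6794)(0.4278) − (0.7338)(0.9039)(-0.3504) = 0.5230
θ = atan2(y, x) = -58.29°; adding 360° gives 302°.

302°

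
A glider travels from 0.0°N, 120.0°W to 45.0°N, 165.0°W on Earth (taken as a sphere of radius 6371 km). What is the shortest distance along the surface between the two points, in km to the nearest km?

6672 km

In radians: φ₁ = 0.0000, φ₂ = 0.7854, Δλ = -45.000° = -0.7854 rad.
cos c = sin φ₁ sin φ₂ + cos φ₁ cos φ₂ cos Δλ = (0.0000)(0.7071) + (1.0000)(0.7071)(0.7071) = 0.50000,
so c = arccos(0.50000) = 1.04720 rad.
Distance = R·c = 6371 × 1.0472 ≈ 6672 km.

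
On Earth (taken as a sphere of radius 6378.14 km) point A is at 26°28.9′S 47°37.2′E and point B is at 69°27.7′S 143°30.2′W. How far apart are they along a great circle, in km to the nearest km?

9319 km

With latitudes φ₁ = -26.482°, φ₂ = -69.462° and longitude difference Δλ = 168.877°:
cos c = sin φ₁ sin φ₂ + cos φ₁ cos φ₂ cos Δλ = (-0.4459)(-0.9364) + (0.8951)(0.3508)(-0.9812) = 0.10944,
so c = arccos(0.10944) = 1.46113 rad.
Distance = R·c = 6378.14 × 1.4611 ≈ 9319 km.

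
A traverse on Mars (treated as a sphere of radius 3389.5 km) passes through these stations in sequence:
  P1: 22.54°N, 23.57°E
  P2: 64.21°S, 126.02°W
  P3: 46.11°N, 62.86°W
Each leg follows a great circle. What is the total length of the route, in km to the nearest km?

15062 km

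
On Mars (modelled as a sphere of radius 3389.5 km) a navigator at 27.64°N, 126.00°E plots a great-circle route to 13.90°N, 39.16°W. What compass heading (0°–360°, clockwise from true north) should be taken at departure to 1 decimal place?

339.0°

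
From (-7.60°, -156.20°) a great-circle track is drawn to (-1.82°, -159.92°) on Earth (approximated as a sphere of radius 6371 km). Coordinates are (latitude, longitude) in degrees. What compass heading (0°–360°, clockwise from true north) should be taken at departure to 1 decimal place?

With φ₁ = -0.1326, φ₂ = -0.0318, Δλ = -0.0649 rad, the forward-azimuth formula gives
θ = atan2( sin Δλ cos φ₂ , cos φ₁ sin φ₂ − sin φ₁ cos φ₂ cos Δλ ) = atan2(-0.0648, 0.1004) = -32.85°.
Adding 360° brings this into [0°, 360°): 327.1°.

327.1°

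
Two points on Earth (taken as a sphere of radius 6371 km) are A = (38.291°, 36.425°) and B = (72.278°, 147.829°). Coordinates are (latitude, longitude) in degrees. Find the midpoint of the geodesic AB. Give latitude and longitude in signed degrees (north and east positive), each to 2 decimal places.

Central angle δ = 1.0437 rad. Interpolating on the sphere with fraction f = 0.5:
P = [sin((1−f)δ)·A + sin(fδ)·B] / sin δ = 0.5768·A + 0.5768·B in Cartesian coordinates,
giving P = (0.2156, 0.3623, 0.9068), i.e. latitude 65.06°, longitude 59.24°.

65.06°, 59.24°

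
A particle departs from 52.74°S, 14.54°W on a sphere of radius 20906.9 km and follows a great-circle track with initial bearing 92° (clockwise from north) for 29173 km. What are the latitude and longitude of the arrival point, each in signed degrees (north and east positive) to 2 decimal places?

-9.19°, 70.91°

Angular distance δ = d/R = 29173/20906.9 = 1.39538 rad; initial bearing θ = 1.6057 rad.
sin φ₂ = sin φ₁ cos δ + cos φ₁ sin δ cos θ = (-0.7959)(0.1745) + (0.6054)(0.9847)(-0.0349) = -0.1597, so φ₂ = -9.19°.
Δλ = atan2(sin θ sin δ cos φ₁, cos δ − sin φ₁ sin φ₂) = atan2(0.5958, 0.0474) = 85.450°.
λ₂ = -14.540° + 85.450° = 70.91°.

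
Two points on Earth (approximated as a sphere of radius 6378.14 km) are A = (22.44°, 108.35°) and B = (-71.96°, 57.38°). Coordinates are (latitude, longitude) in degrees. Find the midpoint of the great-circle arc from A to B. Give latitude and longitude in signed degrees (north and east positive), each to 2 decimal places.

-26.43°, 96.22°

The central angle between A and B is δ = 1.7545 rad.
With f = 0.5, the slerp weights are sin((1−f)δ)/sin δ = 0.7822 and sin(fδ)/sin δ = 0.7822.
Weighted sum of the unit vectors: (0.7822)·(-0.2910,0.8773,0.3817) + (0.7822)·(0.1669,0.2608,-0.9508) = (-0.0970, 0.8902, -0.4451).
Converting back: φ = atan2(z, √(x²+y²)) = -26.43°, λ = atan2(y, x) = 96.22°.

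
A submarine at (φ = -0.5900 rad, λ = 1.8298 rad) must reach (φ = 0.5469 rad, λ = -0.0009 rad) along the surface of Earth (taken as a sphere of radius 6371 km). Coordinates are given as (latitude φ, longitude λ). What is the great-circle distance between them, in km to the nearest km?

13137 km

With latitudes φ₁ = -33.805°, φ₂ = 31.335° and longitude difference Δλ = -104.891°:
cos c = sin φ₁ sin φ₂ + cos φ₁ cos φ₂ cos Δλ = (-0.5564)(0.5200) + (0.8309)(0.8541)(-0.2570) = -0.47173,
so c = arccos(-0.47173) = 2.06204 rad.
Distance = R·c = 6371 × 2.0620 ≈ 13137 km.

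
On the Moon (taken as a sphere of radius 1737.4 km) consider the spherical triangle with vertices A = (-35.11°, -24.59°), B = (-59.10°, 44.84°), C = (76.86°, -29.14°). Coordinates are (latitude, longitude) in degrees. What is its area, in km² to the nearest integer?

4552463 km²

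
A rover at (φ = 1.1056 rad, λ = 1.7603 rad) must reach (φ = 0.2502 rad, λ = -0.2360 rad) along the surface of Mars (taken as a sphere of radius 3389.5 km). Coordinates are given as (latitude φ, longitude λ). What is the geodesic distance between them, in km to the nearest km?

5182 km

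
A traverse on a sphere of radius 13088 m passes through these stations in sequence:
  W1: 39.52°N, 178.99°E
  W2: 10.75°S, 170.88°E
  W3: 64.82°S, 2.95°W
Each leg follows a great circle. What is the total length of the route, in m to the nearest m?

35434 m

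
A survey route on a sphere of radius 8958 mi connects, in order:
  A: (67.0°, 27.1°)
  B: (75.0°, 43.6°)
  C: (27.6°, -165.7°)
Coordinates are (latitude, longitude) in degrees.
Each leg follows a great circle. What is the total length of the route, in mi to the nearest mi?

Leg A→B: central angle 0.1669 rad, distance 1495.1 mi.
Leg B→C: central angle 1.3207 rad, distance 11830.9 mi.
Total: 1495.1 + 11830.9 ≈ 13326 mi.

13326 mi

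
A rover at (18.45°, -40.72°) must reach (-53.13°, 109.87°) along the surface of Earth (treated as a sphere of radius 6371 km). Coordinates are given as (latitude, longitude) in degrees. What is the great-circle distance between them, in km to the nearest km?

15401 km

Let φ₁ = 0.3220 rad, φ₂ = -0.9273 rad, and Δλ = 2.6283 rad.
cos c = sin φ₁ sin φ₂ + cos φ₁ cos φ₂ cos Δλ = (0.3165)(-0.8000) + (0.9486)(0.6000)(-0.8711) = -0.74899,
so c = arccos(-0.74899) = 2.41734 rad.
Distance = R·c = 6371 × 2.4173 ≈ 15401 km.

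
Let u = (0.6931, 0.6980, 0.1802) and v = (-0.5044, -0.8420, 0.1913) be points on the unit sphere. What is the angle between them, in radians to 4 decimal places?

u·v = -0.9028; |u| = 1.0000, |v| = 1.0000.
cos θ = (u·v)/(|u||v|) = -0.9028, so θ = 2.6971 rad.

2.6971 rad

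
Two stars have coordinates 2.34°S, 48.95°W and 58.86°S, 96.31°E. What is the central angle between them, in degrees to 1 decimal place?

In radians: φ₁ = -0.0408, φ₂ = -1.0273, Δλ = 145.260° = 2.5353 rad.
cos c = sin φ₁ sin φ₂ + cos φ₁ cos φ₂ cos Δλ = (-0.0408)(-0.8559) + (0.9992)(0.5171)(-0.8217) = -0.38965,
so c = arccos(-0.38965) = 1.97105 rad.
So the angular separation is 112.9°.

112.9°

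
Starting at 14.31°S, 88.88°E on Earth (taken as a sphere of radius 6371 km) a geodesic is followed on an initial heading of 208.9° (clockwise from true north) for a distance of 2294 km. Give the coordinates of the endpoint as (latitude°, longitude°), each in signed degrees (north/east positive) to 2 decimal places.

Angular distance δ = d/R = 2294/6371 = 0.36007 rad; initial bearing θ = 3.6460 rad.
sin φ₂ = sin φ₁ cos δ + cos φ₁ sin δ cos θ = (-0.2472)(0.9359) + (0.9690)(0.3523)(-0.8755) = -0.5302, so φ₂ = -32.02°.
Δλ = atan2(sin θ sin δ cos φ₁, cos δ − sin φ₁ sin φ₂) = atan2(-0.1650, 0.8048) = -11.586°.
λ₂ = 88.880° − 11.586° = 77.29°.

-32.02°, 77.29°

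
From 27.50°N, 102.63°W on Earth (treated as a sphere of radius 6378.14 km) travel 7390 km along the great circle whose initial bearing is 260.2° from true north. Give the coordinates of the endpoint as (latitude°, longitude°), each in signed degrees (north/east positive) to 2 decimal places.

2.67°, -167.30°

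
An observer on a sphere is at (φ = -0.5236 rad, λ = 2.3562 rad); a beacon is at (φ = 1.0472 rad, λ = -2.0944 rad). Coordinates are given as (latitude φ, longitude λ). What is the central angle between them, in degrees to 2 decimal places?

123.03°

Let φ₁ = -0.5236 rad, φ₂ = 1.0472 rad, and Δλ = 1.8326 rad.
Haversine: a = sin²(Δφ/2) + cos φ₁ cos φ₂ sin²(Δλ/2) = 0.5000 + (0.8660)(0.5000)(0.6294) = 0.77254.
Central angle c = 2·arcsin(√a) = 2.14728 rad.
So the angular separation is 123.03°.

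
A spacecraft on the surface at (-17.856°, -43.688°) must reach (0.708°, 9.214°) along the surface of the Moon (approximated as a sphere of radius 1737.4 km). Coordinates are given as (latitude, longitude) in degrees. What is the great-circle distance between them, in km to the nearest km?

Let φ₁ = -0.3116 rad, φ₂ = 0.0124 rad, and Δλ = 0.9233 rad.
cos c = sin φ₁ sin φ₂ + cos φ₁ cos φ₂ cos Δλ = (-0.3066)(0.0124) + (0.9518)(0.9999)(0.6032) = 0.57029,
so c = arccos(0.57029) = 0.96393 rad.
Distance = R·c = 1737.4 × 0.9639 ≈ 1675 km.

1675 km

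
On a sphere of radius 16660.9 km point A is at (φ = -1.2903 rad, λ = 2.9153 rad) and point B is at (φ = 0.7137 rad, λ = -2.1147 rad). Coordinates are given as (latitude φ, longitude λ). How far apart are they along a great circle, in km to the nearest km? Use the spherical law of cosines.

With latitudes φ₁ = -73.929°, φ₂ = 40.892° and longitude difference Δλ = 71.802°:
cos c = sin φ₁ sin φ₂ + cos φ₁ cos φ₂ cos Δλ = (-0.9609)(0.6546) + (0.2768)(0.7559)(0.3123) = -0.56370,
so c = arccos(-0.56370) = 2.16965 rad.
Distance = R·c = 16660.9 × 2.1697 ≈ 36148 km.

36148 km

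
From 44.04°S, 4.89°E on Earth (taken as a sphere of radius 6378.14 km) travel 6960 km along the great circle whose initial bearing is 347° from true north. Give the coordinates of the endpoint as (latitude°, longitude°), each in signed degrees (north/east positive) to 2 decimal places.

Angular distance δ = d/R = 6960/6378.14 = 1.09123 rad; initial bearing θ = 6.0563 rad.
sin φ₂ = sin φ₁ cos δ + cos φ₁ sin δ cos θ = (-0.6952)(0.4614) + (0.7189)(0.8872)(0.9744) = 0.3007, so φ₂ = 17.50°.
Δλ = atan2(sin θ sin δ cos φ₁, cos δ − sin φ₁ sin φ₂) = atan2(-0.1435, 0.6704) = -12.079°.
λ₂ = 4.890° − 12.079° = -7.19°.

17.50°, -7.19°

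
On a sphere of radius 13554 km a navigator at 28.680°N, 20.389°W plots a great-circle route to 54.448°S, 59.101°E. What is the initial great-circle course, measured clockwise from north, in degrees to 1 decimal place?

Δλ = 79.490° = 1.3874 rad.
y = sin Δλ · cos φ₂ = (0.9832)(0.5814) = 0.5717
x = cos φ₁ sin φ₂ − sin φ₁ cos φ₂ cos Δλ = (0.8773)(-0.8136) − (0.4799)(0.5814)(0.1824) = -0.7647
θ = atan2(y, x) = 143.22°, so the bearing is 143.2°.

143.2°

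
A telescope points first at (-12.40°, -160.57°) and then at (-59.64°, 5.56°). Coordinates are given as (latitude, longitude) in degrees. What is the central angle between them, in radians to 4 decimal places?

1.8692 rad

With latitudes φ₁ = -12.400°, φ₂ = -59.640° and longitude difference Δλ = 166.130°:
Haversine: a = sin²(Δφ/2) + cos φ₁ cos φ₂ sin²(Δλ/2) = 0.1605 + (0.9767)(0.5054)(0.9854) = 0.64698.
Central angle c = 2·arcsin(√a) = 1.86916 rad.
So the angular separation is 1.8692 rad.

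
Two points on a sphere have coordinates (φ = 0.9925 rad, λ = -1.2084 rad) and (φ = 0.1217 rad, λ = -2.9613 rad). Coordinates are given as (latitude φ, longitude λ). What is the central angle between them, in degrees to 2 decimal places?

89.80°

Let φ₁ = 0.9925 rad, φ₂ = 0.1217 rad, and Δλ = -1.7529 rad.
Haversine: a = sin²(Δφ/2) + cos φ₁ cos φ₂ sin²(Δλ/2) = 0.1779 + (0.5466)(0.9926)(0.5905) = 0.49830.
Central angle c = 2·arcsin(√a) = 1.56739 rad.
So the angular separation is 89.80°.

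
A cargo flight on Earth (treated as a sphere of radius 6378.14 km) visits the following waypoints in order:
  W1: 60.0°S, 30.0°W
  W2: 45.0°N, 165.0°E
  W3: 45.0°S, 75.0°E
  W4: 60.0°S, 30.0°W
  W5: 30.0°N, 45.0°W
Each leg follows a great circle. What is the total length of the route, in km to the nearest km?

48088 km

Leg W1→W2: central angle 2.8367 rad, distance 18092.9 km.
Leg W2→W3: central angle 2.0944 rad, distance 13358.3 km.
Leg W3→W4: central angle 1.0229 rad, distance 6524.4 km.
Leg W4→W5: central angle 1.5856 rad, distance 10112.9 km.
Total: 18092.9 + 13358.3 + 6524.4 + 10112.9 ≈ 48088 km.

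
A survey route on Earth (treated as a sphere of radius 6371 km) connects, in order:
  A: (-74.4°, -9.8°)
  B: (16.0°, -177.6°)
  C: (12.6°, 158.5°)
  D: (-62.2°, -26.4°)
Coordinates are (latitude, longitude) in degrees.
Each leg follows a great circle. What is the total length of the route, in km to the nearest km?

30565 km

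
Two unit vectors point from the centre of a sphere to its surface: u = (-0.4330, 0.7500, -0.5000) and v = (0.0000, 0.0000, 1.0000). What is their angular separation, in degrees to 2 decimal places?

120.00°

u·v = -0.5000; |u| = 1.0000, |v| = 1.0000.
cos θ = (u·v)/(|u||v|) = -0.5000, so θ = 120.00°.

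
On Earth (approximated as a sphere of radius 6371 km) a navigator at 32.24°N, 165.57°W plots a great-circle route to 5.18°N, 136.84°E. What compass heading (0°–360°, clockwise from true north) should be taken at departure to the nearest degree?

256°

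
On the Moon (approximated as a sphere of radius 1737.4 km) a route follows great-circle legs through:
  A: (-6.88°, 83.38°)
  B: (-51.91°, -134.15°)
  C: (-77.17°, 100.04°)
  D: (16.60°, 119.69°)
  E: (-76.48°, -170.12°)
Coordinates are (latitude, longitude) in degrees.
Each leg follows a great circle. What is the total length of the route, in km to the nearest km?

Leg A→B: central angle 1.9730 rad, distance 3427.8 km.
Leg B→C: central angle 0.8131 rad, distance 1412.7 km.
Leg C→D: central angle 1.6490 rad, distance 2865.0 km.
Leg D→E: central angle 1.7740 rad, distance 3082.2 km.
Total: 3427.8 + 1412.7 + 2865.0 + 3082.2 ≈ 10788 km.

10788 km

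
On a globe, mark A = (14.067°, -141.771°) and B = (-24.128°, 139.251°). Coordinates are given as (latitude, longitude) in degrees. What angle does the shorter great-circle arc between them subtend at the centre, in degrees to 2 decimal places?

85.99°

With latitudes φ₁ = 14.067°, φ₂ = -24.128° and longitude difference Δλ = -78.978°:
Haversine: a = sin²(Δφ/2) + cos φ₁ cos φ₂ sin²(Δλ/2) = 0.1070 + (0.9700)(0.9126)(0.4044) = 0.46505.
Central angle c = 2·arcsin(√a) = 1.50084 rad.
So the angular separation is 85.99°.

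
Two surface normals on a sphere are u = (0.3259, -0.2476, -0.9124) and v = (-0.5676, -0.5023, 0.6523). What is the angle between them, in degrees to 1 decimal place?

u·v = -0.6558; |u| = 1.0000, |v| = 1.0000.
cos θ = (u·v)/(|u||v|) = -0.6558, so θ = 131.0°.

131.0°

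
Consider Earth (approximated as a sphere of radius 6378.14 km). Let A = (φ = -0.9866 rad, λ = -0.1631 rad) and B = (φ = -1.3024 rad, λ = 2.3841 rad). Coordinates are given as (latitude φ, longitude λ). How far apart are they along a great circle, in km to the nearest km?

Let φ₁ = -0.9866 rad, φ₂ = -1.3024 rad, and Δλ = 2.5472 rad.
cos c = sin φ₁ sin φ₂ + cos φ₁ cos φ₂ cos Δλ = (-0.8342)(-0.9642) + (0.5515)(0.2652)(-0.8285) = 0.68312,
so c = arccos(0.68312) = 0.81877 rad.
Distance = R·c = 6378.14 × 0.8188 ≈ 5222 km.

5222 km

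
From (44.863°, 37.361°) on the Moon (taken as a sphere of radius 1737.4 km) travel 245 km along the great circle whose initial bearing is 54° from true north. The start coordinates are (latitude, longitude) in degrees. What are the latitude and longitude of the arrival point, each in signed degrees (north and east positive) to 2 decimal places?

Angular distance δ = d/R = 245/1737.4 = 0.14102 rad; initial bearing θ = 0.9425 rad.
sin φ₂ = sin φ₁ cos δ + cos φ₁ sin δ cos θ = (0.7054)(0.9901) + (0.7088)(0.1405)(0.5878) = 0.7570, so φ₂ = 49.20°.
Δλ = atan2(sin θ sin δ cos φ₁, cos δ − sin φ₁ sin φ₂) = atan2(0.0806, 0.4561) = 10.021°.
λ₂ = 37.361° + 10.021° = 47.38°.

49.20°, 47.38°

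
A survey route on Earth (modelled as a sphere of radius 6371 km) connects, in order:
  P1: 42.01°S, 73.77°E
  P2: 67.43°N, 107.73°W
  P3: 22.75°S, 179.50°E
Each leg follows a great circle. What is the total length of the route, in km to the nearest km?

Leg P1→P2: central angle 2.6977 rad, distance 17187.1 km.
Leg P2→P3: central angle 1.8258 rad, distance 11632.2 km.
Total: 17187.1 + 11632.2 ≈ 28819 km.

28819 km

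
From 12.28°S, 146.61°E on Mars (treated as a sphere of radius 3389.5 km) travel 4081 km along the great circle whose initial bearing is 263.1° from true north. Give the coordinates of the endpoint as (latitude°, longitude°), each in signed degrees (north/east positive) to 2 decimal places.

Angular distance δ = d/R = 4081/3389.5 = 1.20401 rad; initial bearing θ = 4.5920 rad.
sin φ₂ = sin φ₁ cos δ + cos φ₁ sin δ cos θ = (-0.2127)(0.3586) + (0.9771)(0.9335)(-0.1201) = -0.1859, so φ₂ = -10.71°.
Δλ = atan2(sin θ sin δ cos φ₁, cos δ − sin φ₁ sin φ₂) = atan2(-0.9055, 0.3191) = -70.589°.
λ₂ = 146.610° − 70.589° = 76.02°.

-10.71°, 76.02°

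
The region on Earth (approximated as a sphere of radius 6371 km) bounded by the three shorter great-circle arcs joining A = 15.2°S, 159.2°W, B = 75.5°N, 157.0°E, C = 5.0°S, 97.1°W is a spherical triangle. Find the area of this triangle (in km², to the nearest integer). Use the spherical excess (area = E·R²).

Side lengths (central angles): a = 1.7241, b = 1.0785, c = 1.6503 rad; semiperimeter s = 2.2264.
By l'Huilier's theorem, tan(E/4) = √[tan(s/2) tan((s−a)/2) tan((s−b)/2) tan((s−c)/2)], giving spherical excess E = 1.2241 rad.
Area = E·R² = 1.2241 × (6371)² ≈ 49687387 km².

49687387 km²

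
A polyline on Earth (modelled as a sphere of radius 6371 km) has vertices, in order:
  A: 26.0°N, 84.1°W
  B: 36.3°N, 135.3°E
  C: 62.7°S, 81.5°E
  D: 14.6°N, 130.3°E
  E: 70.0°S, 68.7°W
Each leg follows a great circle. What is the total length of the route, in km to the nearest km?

Leg A→B: central angle 1.8757 rad, distance 11950.2 km.
Leg B→C: central angle 1.8836 rad, distance 12000.6 km.
Leg C→D: central angle 1.5024 rad, distance 9571.7 km.
Leg D→E: central angle 2.1529 rad, distance 13716.3 km.
Total: 11950.2 + 12000.6 + 9571.7 + 13716.3 ≈ 47239 km.

47239 km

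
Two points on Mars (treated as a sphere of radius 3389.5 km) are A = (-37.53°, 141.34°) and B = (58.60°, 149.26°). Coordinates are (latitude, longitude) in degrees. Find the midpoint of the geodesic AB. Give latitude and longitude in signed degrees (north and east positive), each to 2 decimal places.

10.56°, 144.48°

Central angle δ = 1.6817 rad. Interpolating on the sphere with fraction f = 0.5:
P = [sin((1−f)δ)·A + sin(fδ)·B] / sin δ = 0.7498·A + 0.7498·B in Cartesian coordinates,
giving P = (-0.8001, 0.5712, 0.1832), i.e. latitude 10.56°, longitude 144.48°.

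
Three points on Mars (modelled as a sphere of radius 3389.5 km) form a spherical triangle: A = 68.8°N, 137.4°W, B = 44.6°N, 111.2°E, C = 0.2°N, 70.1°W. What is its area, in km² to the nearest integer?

Side lengths (central angles): a = 2.3594, b = 1.4275, c = 0.9756 rad; semiperimeter s = 2.3813.
By l'Huilier's theorem, tan(E/4) = √[tan(s/2) tan((s−a)/2) tan((s−b)/2) tan((s−c)/2)], giving spherical excess E = 0.4356 rad.
Area = E·R² = 0.4356 × (3389.5)² ≈ 5004843 km².

5004843 km²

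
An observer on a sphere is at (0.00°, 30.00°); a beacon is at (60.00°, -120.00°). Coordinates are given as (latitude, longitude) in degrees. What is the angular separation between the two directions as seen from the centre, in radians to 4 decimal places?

2.0186 rad

With latitudes φ₁ = 0.000°, φ₂ = 60.000° and longitude difference Δλ = -150.000°:
cos c = sin φ₁ sin φ₂ + cos φ₁ cos φ₂ cos Δλ = (0.0000)(0.8660) + (1.0000)(0.5000)(-0.8660) = -0.43301,
so c = arccos(-0.43301) = 2.01863 rad.
So the angular separation is 2.0186 rad.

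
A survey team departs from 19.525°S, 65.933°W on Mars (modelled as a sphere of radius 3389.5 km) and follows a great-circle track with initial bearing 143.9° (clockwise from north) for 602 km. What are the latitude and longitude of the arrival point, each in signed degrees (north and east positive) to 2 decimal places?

Angular distance δ = d/R = 602/3389.5 = 0.17761 rad; initial bearing θ = 2.5115 rad.
sin φ₂ = sin φ₁ cos δ + cos φ₁ sin δ cos θ = (-0.3342)(0.9843) + (0.9425)(0.1767)(-0.8080) = -0.4635, so φ₂ = -27.61°.
Δλ = atan2(sin θ sin δ cos φ₁, cos δ − sin φ₁ sin φ₂) = atan2(0.0981, 0.8294) = 6.747°.
λ₂ = -65.933° + 6.747° = -59.19°.

-27.61°, -59.19°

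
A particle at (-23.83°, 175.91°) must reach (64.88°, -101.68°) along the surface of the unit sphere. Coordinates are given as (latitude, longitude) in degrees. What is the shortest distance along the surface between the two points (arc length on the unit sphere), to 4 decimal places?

1.8907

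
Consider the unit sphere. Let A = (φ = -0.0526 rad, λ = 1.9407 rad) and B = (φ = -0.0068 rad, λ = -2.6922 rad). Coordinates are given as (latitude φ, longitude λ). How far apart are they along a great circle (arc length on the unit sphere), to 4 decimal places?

With latitudes φ₁ = -3.014°, φ₂ = -0.390° and longitude difference Δλ = 94.554°:
cos c = sin φ₁ sin φ₂ + cos φ₁ cos φ₂ cos Δλ = (-0.0526)(-0.0068) + (0.9986)(1.0000)(-0.0794) = -0.07894,
so c = arccos(-0.07894) = 1.64981 rad.
On the unit sphere the arc length equals the central angle: 1.6498.

1.6498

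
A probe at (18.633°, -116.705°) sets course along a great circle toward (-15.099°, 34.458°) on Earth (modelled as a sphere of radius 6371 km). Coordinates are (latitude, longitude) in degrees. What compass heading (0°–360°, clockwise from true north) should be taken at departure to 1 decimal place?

87.1°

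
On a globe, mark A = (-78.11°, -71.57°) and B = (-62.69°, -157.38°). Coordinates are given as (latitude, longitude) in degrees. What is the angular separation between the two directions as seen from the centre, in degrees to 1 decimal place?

28.8°

In radians: φ₁ = -1.3633, φ₂ = -1.0941, Δλ = -85.810° = -1.4977 rad.
cos c = sin φ₁ sin φ₂ + cos φ₁ cos φ₂ cos Δλ = (-0.9785)(-0.8885) + (0.2060)(0.4588)(0.0731) = 0.87638,
so c = arccos(0.87638) = 0.50250 rad.
So the angular separation is 28.8°.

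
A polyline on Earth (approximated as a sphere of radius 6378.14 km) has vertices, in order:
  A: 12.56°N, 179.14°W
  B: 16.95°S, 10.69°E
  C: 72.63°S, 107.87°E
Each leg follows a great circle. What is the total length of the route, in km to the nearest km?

Leg A→B: central angle 2.9589 rad, distance 18872.3 km.
Leg B→C: central angle 1.3258 rad, distance 8456.2 km.
Total: 18872.3 + 8456.2 ≈ 27328 km.

27328 km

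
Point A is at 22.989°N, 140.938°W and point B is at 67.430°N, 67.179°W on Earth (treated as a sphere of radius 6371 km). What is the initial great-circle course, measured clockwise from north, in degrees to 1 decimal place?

24.5°

With φ₁ = 0.4012, φ₂ = 1.1769, Δλ = 1.2873 rad, the forward-azimuth formula gives
θ = atan2( sin Δλ cos φ₂ , cos φ₁ sin φ₂ − sin φ₁ cos φ₂ cos Δλ ) = atan2(0.3685, 0.8082) = 24.51°.
So the initial bearing is 24.5°.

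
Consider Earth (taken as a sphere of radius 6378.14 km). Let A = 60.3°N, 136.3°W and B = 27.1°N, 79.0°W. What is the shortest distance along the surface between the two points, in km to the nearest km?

5639 km

In radians: φ₁ = 1.0524, φ₂ = 0.4730, Δλ = 57.300° = 1.0001 rad.
cos c = sin φ₁ sin φ₂ + cos φ₁ cos φ₂ cos Δλ = (0.8686)(0.4555) + (0.4955)(0.8902)(0.5402) = 0.63398,
so c = arccos(0.63398) = 0.88411 rad.
Distance = R·c = 6378.14 × 0.8841 ≈ 5639 km.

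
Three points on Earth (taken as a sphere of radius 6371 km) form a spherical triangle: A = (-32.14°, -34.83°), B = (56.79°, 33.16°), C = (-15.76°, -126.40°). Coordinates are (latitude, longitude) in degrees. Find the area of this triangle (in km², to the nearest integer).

Side lengths (central angles): a = 2.3763, b = 1.4483, c = 1.8455 rad; semiperimeter s = 2.8351.
By l'Huilier's theorem, tan(E/4) = √[tan(s/2) tan((s−a)/2) tan((s−b)/2) tan((s−c)/2)], giving spherical excess E = 2.7551 rad.
Area = E·R² = 2.7551 × (6371)² ≈ 111827121 km².

111827121 km²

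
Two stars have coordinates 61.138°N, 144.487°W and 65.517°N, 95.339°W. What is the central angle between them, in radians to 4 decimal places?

0.3821 rad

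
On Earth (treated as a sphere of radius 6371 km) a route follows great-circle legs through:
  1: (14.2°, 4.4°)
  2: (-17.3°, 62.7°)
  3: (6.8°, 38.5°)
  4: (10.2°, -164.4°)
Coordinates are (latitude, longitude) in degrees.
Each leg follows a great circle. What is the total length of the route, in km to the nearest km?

27920 km

Leg 1→2: central angle 1.1446 rad, distance 7292.2 km.
Leg 2→3: central angle 0.5925 rad, distance 3775.1 km.
Leg 3→4: central angle 2.6451 rad, distance 16852.2 km.
Total: 7292.2 + 3775.1 + 16852.2 ≈ 27920 km.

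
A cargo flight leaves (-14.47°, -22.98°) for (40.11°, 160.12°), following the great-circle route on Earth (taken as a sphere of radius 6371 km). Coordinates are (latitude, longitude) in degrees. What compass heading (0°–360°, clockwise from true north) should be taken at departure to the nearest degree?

355°

Δλ = -176.900° = -3.0875 rad.
y = sin Δλ · cos φ₂ = (-0.0541)(0.7648) = -0.0414
x = cos φ₁ sin φ₂ − sin φ₁ cos φ₂ cos Δλ = (0.9683)(0.6443) − (-0.2499)(0.7648)(-0.9985) = 0.4330
θ = atan2(y, x) = -5.46°; adding 360° gives 355°.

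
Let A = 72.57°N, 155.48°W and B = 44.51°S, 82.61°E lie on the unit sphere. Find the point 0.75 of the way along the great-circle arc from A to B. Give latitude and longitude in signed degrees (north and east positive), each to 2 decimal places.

-11.24°, 96.53°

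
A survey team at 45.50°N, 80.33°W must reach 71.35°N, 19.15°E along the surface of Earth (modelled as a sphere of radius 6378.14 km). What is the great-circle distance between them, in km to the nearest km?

With latitudes φ₁ = 45.500°, φ₂ = 71.350° and longitude difference Δλ = 99.480°:
cos c = sin φ₁ sin φ₂ + cos φ₁ cos φ₂ cos Δλ = (0.7133)(0.9475) + (0.7009)(0.3198)(-0.1647) = 0.63888,
so c = arccos(0.63888) = 0.87775 rad.
Distance = R·c = 6378.14 × 0.8778 ≈ 5598 km.

5598 km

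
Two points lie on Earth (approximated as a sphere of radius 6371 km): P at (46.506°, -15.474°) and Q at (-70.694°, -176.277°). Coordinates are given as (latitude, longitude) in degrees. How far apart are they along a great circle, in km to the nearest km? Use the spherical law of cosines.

17135 km

With latitudes φ₁ = 46.506°, φ₂ = -70.694° and longitude difference Δλ = -160.803°:
cos c = sin φ₁ sin φ₂ + cos φ₁ cos φ₂ cos Δλ = (0.7254)(-0.9438) + (0.6883)(0.3306)(-0.9444) = -0.89955,
so c = arccos(-0.89955) = 2.68954 rad.
Distance = R·c = 6371 × 2.6895 ≈ 17135 km.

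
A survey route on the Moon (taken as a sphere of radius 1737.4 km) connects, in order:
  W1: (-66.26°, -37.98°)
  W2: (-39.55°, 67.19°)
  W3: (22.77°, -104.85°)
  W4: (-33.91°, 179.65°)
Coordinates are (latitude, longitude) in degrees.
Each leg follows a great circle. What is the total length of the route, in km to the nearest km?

Leg W1→W2: central angle 1.0453 rad, distance 1816.1 km.
Leg W2→W3: central angle 2.8259 rad, distance 4909.7 km.
Leg W3→W4: central angle 1.5951 rad, distance 2771.4 km.
Total: 1816.1 + 4909.7 + 2771.4 ≈ 9497 km.

9497 km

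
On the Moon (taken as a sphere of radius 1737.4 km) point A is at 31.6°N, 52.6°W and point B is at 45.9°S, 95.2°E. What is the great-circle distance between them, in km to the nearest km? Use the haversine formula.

4590 km

With latitudes φ₁ = 31.600°, φ₂ = -45.900° and longitude difference Δλ = 147.800°:
Haversine: a = sin²(Δφ/2) + cos φ₁ cos φ₂ sin²(Δλ/2) = 0.3918 + (0.8517)(0.6959)(0.9231) = 0.93893.
Central angle c = 2·arcsin(√a) = 2.64215 rad.
Distance = R·c = 1737.4 × 2.6422 ≈ 4590 km.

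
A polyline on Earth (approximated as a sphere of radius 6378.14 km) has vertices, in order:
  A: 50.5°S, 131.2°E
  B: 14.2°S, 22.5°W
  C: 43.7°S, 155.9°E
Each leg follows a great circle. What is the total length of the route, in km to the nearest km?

Leg A→B: central angle 1.9428 rad, distance 12391.8 km.
Leg B→C: central angle 2.1307 rad, distance 13590.1 km.
Total: 12391.8 + 13590.1 ≈ 25982 km.

25982 km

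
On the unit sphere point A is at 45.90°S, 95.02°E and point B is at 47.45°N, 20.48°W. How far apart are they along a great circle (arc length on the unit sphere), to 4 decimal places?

2.3915

In radians: φ₁ = -0.8011, φ₂ = 0.8282, Δλ = -115.500° = -2.0159 rad.
cos c = sin φ₁ sin φ₂ + cos φ₁ cos φ₂ cos Δλ = (-0.7181)(0.7367) + (0.6959)(0.6762)(-0.4305) = -0.73163,
so c = arccos(-0.73163) = 2.39151 rad.
On the unit sphere the arc length equals the central angle: 2.3915.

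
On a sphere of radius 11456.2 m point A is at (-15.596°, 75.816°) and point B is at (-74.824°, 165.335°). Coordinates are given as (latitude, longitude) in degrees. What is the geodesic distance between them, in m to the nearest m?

14963 m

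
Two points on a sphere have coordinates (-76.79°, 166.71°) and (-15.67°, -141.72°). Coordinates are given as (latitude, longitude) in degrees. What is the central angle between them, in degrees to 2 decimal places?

66.44°

With latitudes φ₁ = -76.790°, φ₂ = -15.670° and longitude difference Δλ = 51.570°:
Haversine: a = sin²(Δφ/2) + cos φ₁ cos φ₂ sin²(Δλ/2) = 0.2585 + (0.2285)(0.9628)(0.1892) = 0.30015.
Central angle c = 2·arcsin(√a) = 1.15960 rad.
So the angular separation is 66.44°.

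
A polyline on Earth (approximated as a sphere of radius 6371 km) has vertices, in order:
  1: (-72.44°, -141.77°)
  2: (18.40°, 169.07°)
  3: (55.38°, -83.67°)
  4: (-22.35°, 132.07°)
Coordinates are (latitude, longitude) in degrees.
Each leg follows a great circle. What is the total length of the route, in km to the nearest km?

Leg 1→2: central angle 1.6848 rad, distance 10733.7 km.
Leg 2→3: central angle 1.4708 rad, distance 9370.6 km.
Leg 3→4: central angle 2.4030 rad, distance 15309.6 km.
Total: 10733.7 + 9370.6 + 15309.6 ≈ 35414 km.

35414 km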